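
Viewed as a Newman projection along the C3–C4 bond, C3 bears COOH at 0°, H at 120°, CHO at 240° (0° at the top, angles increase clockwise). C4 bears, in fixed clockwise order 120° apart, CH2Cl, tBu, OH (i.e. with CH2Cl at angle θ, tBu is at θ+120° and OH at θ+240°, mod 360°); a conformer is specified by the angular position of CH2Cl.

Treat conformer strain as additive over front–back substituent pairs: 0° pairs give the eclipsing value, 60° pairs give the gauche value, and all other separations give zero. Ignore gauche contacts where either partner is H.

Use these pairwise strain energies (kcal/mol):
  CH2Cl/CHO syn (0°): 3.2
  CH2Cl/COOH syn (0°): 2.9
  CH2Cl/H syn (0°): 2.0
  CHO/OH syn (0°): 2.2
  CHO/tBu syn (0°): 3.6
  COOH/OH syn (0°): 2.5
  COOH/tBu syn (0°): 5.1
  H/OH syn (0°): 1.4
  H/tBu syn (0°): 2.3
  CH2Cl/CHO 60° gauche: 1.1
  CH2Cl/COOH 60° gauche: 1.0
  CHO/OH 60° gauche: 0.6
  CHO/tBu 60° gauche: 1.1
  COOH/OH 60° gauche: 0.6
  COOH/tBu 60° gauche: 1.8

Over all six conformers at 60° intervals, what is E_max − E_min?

CH2Cl at 0° is eclipsed. COOH at 0° is eclipsed with CH2Cl at 0° (2.9); H at 120° is eclipsed with tBu at 120° (2.3); CHO at 240° is eclipsed with OH at 240° (2.2). Total 7.4 kcal/mol.
CH2Cl at 60° is staggered. COOH at 0° is gauche with CH2Cl at 60° (1.0); COOH at 0° is gauche with OH at 300° (0.6); CHO at 240° is gauche with tBu at 180° (1.1); CHO at 240° is gauche with OH at 300° (0.6). Total 3.3 kcal/mol.
CH2Cl at 120° is eclipsed. COOH at 0° is eclipsed with OH at 0° (2.5); H at 120° is eclipsed with CH2Cl at 120° (2.0); CHO at 240° is eclipsed with tBu at 240° (3.6). Total 8.1 kcal/mol.
CH2Cl at 180° is staggered. COOH at 0° is gauche with tBu at 300° (1.8); COOH at 0° is gauche with OH at 60° (0.6); CHO at 240° is gauche with CH2Cl at 180° (1.1); CHO at 240° is gauche with tBu at 300° (1.1). Total 4.6 kcal/mol.
CH2Cl at 240° is eclipsed. COOH at 0° is eclipsed with tBu at 0° (5.1); H at 120° is eclipsed with OH at 120° (1.4); CHO at 240° is eclipsed with CH2Cl at 240° (3.2). Total 9.7 kcal/mol.
CH2Cl at 300° is staggered. COOH at 0° is gauche with CH2Cl at 300° (1.0); COOH at 0° is gauche with tBu at 60° (1.8); CHO at 240° is gauche with CH2Cl at 300° (1.1); CHO at 240° is gauche with OH at 180° (0.6). Total 4.5 kcal/mol.
Max at 240° (9.7 kcal/mol), min at 60° (3.3 kcal/mol); barrier = 6.4 kcal/mol.

6.4 kcal/mol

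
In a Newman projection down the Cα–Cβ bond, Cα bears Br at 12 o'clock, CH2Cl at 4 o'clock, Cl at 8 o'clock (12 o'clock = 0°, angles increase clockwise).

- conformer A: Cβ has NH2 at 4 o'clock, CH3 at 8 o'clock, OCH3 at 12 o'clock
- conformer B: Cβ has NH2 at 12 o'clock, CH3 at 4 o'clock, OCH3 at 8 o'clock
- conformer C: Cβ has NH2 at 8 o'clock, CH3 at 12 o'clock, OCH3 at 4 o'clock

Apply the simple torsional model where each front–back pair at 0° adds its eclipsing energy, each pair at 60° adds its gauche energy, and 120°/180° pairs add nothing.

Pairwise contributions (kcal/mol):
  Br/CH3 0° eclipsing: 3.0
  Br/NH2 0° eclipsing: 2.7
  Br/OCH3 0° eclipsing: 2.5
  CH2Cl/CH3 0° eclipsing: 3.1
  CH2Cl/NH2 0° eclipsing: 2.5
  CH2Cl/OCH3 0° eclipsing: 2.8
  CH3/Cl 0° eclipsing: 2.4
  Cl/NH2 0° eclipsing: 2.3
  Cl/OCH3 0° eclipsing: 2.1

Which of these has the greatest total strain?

A (eclipsed): Br(0°)/OCH3(0°) eclipsed 2.5; CH2Cl(120°)/NH2(120°) eclipsed 2.5; Cl(240°)/CH3(240°) eclipsed 2.4 → 7.4 kcal/mol.
B (eclipsed): Br(0°)/NH2(0°) eclipsed 2.7; CH2Cl(120°)/CH3(120°) eclipsed 3.1; Cl(240°)/OCH3(240°) eclipsed 2.1 → 7.9 kcal/mol.
C (eclipsed): Br(0°)/CH3(0°) eclipsed 3.0; CH2Cl(120°)/OCH3(120°) eclipsed 2.8; Cl(240°)/NH2(240°) eclipsed 2.3 → 8.1 kcal/mol.
C has the highest total (8.1 kcal/mol).

C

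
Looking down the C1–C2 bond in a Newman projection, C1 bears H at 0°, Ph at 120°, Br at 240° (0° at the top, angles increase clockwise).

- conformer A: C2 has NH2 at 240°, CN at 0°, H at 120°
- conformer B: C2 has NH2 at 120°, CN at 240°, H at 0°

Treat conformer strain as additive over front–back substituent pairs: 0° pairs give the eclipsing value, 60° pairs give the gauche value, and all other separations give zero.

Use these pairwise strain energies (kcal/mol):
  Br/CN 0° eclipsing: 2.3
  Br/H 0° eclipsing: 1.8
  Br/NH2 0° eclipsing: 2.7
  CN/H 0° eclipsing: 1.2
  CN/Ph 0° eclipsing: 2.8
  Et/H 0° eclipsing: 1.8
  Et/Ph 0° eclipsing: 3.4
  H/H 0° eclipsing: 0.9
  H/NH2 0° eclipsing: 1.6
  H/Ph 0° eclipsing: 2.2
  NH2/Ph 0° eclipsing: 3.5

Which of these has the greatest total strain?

A (eclipsed): H–CN eclipsed, Ph–H eclipsed, Br–NH2 eclipsed; 1.2 + 2.2 + 2.7 = 6.1 kcal/mol.
B (eclipsed): H–H eclipsed, Ph–NH2 eclipsed, Br–CN eclipsed; 0.9 + 3.5 + 2.3 = 6.7 kcal/mol.
B has the highest total (6.7 kcal/mol).

B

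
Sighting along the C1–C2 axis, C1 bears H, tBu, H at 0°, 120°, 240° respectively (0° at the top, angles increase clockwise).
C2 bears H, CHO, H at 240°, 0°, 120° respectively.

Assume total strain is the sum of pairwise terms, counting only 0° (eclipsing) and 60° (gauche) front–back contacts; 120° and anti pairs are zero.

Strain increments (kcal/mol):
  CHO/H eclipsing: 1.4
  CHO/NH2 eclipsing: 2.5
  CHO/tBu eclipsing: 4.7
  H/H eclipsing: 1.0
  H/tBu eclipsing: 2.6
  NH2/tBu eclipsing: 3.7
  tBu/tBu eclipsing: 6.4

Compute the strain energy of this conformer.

This conformer (eclipsed): H(0°)/CHO(0°) eclipsed 1.4; tBu(120°)/H(120°) eclipsed 2.6; H(240°)/H(240°) eclipsed 1.0 → 5.0 kcal/mol.

5.0 kcal/mol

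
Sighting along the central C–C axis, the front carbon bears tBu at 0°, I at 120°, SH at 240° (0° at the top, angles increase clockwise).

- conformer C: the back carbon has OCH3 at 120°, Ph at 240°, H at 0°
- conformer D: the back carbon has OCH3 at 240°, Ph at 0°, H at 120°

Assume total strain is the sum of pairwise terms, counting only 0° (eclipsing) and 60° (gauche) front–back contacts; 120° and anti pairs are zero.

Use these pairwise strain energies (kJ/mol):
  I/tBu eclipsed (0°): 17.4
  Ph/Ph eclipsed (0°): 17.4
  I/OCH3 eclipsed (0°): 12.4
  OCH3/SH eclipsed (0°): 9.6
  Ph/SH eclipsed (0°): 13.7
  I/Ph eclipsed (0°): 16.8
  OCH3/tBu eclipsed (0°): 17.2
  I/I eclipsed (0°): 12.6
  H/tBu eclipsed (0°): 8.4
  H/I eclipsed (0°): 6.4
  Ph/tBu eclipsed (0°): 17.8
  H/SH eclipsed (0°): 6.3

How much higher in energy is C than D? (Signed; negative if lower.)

+0.7 kJ/mol

C is eclipsed. tBu at 0° is eclipsed with H at 0° (8.4); I at 120° is eclipsed with OCH3 at 120° (12.4); SH at 240° is eclipsed with Ph at 240° (13.7). Total 34.5 kJ/mol.
D is eclipsed. tBu at 0° is eclipsed with Ph at 0° (17.8); I at 120° is eclipsed with H at 120° (6.4); SH at 240° is eclipsed with OCH3 at 240° (9.6). Total 33.8 kJ/mol.
E(C) − E(D) = 34.5 − 33.8 = +0.7 kJ/mol.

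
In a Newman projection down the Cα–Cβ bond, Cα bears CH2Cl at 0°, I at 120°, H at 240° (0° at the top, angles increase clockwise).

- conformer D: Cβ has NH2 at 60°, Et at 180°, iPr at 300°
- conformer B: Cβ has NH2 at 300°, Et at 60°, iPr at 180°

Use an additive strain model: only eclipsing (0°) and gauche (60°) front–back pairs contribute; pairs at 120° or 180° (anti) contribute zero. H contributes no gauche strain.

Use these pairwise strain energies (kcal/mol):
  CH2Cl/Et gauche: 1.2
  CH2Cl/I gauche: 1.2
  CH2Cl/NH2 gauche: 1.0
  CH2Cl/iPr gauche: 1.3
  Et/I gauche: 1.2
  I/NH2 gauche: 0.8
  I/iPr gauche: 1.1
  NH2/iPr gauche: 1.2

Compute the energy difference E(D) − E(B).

D (staggered): CH2Cl(0°)/NH2(60°) gauche 1.0; CH2Cl(0°)/iPr(300°) gauche 1.3; I(120°)/NH2(60°) gauche 0.8; I(120°)/Et(180°) gauche 1.2 → 4.3 kcal/mol.
B (staggered): CH2Cl(0°)/NH2(300°) gauche 1.0; CH2Cl(0°)/Et(60°) gauche 1.2; I(120°)/Et(60°) gauche 1.2; I(120°)/iPr(180°) gauche 1.1 → 4.5 kcal/mol.
E(D) − E(B) = 4.3 − 4.5 = -0.2 kcal/mol.

-0.2 kcal/mol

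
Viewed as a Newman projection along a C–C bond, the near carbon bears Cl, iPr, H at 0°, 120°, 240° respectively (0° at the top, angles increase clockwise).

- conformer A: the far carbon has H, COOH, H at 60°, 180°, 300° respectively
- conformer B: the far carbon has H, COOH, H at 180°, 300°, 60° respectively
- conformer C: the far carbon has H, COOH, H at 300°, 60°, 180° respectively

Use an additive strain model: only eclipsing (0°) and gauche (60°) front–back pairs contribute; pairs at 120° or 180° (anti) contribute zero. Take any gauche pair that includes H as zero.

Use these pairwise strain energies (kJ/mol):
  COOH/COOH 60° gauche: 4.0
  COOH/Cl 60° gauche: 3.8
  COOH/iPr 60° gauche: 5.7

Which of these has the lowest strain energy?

B

A (staggered): iPr–COOH gauche; 5.7 = 5.7 kJ/mol.
B (staggered): Cl–COOH gauche; 3.8 = 3.8 kJ/mol.
C (staggered): Cl–COOH gauche, iPr–COOH gauche; 3.8 + 5.7 = 9.5 kJ/mol.
B has the lowest total (3.8 kJ/mol).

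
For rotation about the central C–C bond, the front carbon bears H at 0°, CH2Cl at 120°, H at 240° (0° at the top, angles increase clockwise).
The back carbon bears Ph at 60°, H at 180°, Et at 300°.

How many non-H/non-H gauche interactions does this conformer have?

Non-H gauche pairs: CH2Cl(120°)/Ph(60°) — 1 interaction.

1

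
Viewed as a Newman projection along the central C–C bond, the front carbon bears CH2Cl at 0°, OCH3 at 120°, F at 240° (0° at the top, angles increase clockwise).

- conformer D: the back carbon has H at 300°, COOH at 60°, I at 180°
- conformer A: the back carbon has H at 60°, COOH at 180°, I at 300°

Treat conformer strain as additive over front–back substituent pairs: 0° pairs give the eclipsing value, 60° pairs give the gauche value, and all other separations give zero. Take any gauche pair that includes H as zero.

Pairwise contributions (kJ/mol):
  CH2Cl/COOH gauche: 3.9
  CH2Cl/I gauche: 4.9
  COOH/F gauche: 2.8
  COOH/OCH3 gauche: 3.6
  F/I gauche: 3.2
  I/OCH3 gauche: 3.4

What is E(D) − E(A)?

-0.4 kJ/mol

D is staggered. CH2Cl at 0° is gauche with COOH at 60° (3.9); OCH3 at 120° is gauche with COOH at 60° (3.6); OCH3 at 120° is gauche with I at 180° (3.4); F at 240° is gauche with I at 180° (3.2). Total 14.1 kJ/mol.
A is staggered. CH2Cl at 0° is gauche with I at 300° (4.9); OCH3 at 120° is gauche with COOH at 180° (3.6); F at 240° is gauche with COOH at 180° (2.8); F at 240° is gauche with I at 300° (3.2). Total 14.5 kJ/mol.
E(D) − E(A) = 14.1 − 14.5 = -0.4 kJ/mol.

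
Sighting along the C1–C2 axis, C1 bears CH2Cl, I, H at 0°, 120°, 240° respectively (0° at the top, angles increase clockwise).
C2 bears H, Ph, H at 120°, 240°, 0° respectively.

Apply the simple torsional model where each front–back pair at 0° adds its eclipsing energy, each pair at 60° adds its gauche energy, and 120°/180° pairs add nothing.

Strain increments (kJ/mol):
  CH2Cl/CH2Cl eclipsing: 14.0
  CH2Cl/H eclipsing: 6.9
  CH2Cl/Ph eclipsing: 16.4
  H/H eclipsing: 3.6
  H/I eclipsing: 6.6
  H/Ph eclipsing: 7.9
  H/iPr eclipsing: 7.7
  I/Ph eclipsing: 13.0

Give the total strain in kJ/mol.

This conformer is eclipsed. CH2Cl at 0° is eclipsed with H at 0° (6.9); I at 120° is eclipsed with H at 120° (6.6); H at 240° is eclipsed with Ph at 240° (7.9). Total 21.4 kJ/mol.

21.4 kJ/mol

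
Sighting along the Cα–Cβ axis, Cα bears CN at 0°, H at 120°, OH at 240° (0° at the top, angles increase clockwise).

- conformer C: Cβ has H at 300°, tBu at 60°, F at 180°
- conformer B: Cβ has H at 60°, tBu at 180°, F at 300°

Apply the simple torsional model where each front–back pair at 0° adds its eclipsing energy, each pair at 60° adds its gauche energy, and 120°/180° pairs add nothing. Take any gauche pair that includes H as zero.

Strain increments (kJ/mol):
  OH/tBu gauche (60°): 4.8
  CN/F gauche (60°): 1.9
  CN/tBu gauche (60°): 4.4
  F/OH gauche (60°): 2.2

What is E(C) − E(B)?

C is staggered. CN at 0° is gauche with tBu at 60° (4.4); OH at 240° is gauche with F at 180° (2.2). Total 6.6 kJ/mol.
B is staggered. CN at 0° is gauche with F at 300° (1.9); OH at 240° is gauche with tBu at 180° (4.8); OH at 240° is gauche with F at 300° (2.2). Total 8.9 kJ/mol.
E(C) − E(B) = 6.6 − 8.9 = -2.3 kJ/mol.

-2.3 kJ/mol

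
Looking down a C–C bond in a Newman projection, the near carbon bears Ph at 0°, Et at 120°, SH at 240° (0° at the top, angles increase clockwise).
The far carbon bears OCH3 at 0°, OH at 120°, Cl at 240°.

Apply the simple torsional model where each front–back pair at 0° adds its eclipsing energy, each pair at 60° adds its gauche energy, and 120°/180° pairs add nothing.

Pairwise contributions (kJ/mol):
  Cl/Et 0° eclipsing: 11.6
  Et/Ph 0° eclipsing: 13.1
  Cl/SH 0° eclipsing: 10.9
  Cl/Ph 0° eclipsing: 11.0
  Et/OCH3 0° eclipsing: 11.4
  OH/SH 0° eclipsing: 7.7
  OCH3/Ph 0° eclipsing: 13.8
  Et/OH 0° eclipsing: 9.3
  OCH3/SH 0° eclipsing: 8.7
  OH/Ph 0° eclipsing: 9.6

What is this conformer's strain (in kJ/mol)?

34.0 kJ/mol

This conformer is eclipsed. Ph at 0° is eclipsed with OCH3 at 0° (13.8); Et at 120° is eclipsed with OH at 120° (9.3); SH at 240° is eclipsed with Cl at 240° (10.9). Total 34.0 kJ/mol.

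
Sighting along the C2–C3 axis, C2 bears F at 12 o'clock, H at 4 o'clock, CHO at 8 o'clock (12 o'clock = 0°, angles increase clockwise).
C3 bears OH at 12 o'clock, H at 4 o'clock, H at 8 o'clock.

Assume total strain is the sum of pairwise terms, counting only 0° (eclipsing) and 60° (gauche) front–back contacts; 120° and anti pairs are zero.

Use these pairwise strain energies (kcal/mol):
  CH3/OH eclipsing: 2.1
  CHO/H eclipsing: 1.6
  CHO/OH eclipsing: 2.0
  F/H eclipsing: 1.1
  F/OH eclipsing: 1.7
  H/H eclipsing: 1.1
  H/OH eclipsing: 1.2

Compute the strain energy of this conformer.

This conformer (eclipsed): F–OH eclipsed, H–H eclipsed, CHO–H eclipsed; 1.7 + 1.1 + 1.6 = 4.4 kcal/mol.

4.4 kcal/mol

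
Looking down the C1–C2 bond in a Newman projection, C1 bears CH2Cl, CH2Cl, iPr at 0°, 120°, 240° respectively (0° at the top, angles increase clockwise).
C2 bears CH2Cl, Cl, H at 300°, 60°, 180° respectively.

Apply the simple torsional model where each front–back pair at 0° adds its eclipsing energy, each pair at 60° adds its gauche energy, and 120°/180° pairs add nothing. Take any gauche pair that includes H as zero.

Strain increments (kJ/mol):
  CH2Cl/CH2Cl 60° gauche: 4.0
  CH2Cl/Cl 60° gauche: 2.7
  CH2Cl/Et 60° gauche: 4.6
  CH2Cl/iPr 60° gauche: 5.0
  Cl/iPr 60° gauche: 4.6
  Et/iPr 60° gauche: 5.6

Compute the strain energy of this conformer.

14.4 kJ/mol

This conformer is staggered. CH2Cl at 0° is gauche with CH2Cl at 300° (4.0); CH2Cl at 0° is gauche with Cl at 60° (2.7); CH2Cl at 120° is gauche with Cl at 60° (2.7); iPr at 240° is gauche with CH2Cl at 300° (5.0). Total 14.4 kJ/mol.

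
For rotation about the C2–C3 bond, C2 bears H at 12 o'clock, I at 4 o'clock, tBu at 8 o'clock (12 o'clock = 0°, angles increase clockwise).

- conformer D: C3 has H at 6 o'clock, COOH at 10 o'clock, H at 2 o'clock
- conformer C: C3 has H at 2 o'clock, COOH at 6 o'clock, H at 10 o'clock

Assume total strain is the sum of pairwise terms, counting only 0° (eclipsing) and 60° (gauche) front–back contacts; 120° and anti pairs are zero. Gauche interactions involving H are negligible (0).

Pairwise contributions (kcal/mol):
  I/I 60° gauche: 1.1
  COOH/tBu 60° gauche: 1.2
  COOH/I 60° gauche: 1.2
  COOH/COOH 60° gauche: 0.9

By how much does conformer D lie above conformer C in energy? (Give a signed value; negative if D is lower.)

D (staggered): tBu–COOH gauche; 1.2 = 1.2 kcal/mol.
C (staggered): I–COOH gauche, tBu–COOH gauche; 1.2 + 1.2 = 2.4 kcal/mol.
E(D) − E(C) = 1.2 − 2.4 = -1.2 kcal/mol.

-1.2 kcal/mol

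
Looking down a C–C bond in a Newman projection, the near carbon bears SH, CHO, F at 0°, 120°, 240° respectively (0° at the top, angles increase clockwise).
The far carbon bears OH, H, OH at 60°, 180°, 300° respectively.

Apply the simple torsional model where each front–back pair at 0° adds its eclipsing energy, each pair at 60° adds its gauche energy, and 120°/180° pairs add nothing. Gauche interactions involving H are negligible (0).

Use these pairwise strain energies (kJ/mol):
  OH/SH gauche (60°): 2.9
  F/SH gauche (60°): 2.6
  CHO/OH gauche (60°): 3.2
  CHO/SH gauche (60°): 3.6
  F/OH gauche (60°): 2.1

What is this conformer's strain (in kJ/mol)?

This conformer (staggered): SH(0°)/OH(60°) gauche 2.9; SH(0°)/OH(300°) gauche 2.9; CHO(120°)/OH(60°) gauche 3.2; F(240°)/OH(300°) gauche 2.1 → 11.1 kJ/mol.

11.1 kJ/mol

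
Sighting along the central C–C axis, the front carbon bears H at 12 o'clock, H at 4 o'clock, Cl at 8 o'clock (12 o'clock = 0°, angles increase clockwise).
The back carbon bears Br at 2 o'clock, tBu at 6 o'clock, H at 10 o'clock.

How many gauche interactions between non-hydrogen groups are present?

Non-H gauche pairs: Cl(240°)/tBu(180°) — 1 interaction.

1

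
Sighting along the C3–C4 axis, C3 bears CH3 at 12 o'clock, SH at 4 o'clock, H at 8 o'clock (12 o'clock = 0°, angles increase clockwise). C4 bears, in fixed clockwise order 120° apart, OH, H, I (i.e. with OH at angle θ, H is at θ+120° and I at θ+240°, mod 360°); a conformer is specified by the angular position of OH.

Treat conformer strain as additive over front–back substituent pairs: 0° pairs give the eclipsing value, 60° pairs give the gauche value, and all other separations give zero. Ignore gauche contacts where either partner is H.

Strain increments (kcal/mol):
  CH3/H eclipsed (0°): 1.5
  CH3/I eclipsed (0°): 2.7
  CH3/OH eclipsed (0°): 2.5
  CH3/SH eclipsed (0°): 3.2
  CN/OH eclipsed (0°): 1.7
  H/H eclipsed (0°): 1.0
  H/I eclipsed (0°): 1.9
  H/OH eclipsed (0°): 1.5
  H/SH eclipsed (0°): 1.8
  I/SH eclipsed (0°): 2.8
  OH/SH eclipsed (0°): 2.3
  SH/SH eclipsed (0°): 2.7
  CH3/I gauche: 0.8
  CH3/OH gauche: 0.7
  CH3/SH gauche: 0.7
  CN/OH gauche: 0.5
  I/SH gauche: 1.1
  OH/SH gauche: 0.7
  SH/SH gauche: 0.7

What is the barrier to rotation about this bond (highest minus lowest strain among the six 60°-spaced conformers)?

OH at 0° (eclipsed): CH3(0°)/OH(0°) eclipsed 2.5; SH(120°)/H(120°) eclipsed 1.8; H(240°)/I(240°) eclipsed 1.9 → 6.2 kcal/mol.
OH at 60° (staggered): CH3(0°)/OH(60°) gauche 0.7; CH3(0°)/I(300°) gauche 0.8; SH(120°)/OH(60°) gauche 0.7 → 2.2 kcal/mol.
OH at 120° (eclipsed): CH3(0°)/I(0°) eclipsed 2.7; SH(120°)/OH(120°) eclipsed 2.3; H(240°)/H(240°) eclipsed 1.0 → 6.0 kcal/mol.
OH at 180° (staggered): CH3(0°)/I(60°) gauche 0.8; SH(120°)/OH(180°) gauche 0.7; SH(120°)/I(60°) gauche 1.1 → 2.6 kcal/mol.
OH at 240° (eclipsed): CH3(0°)/H(0°) eclipsed 1.5; SH(120°)/I(120°) eclipsed 2.8; H(240°)/OH(240°) eclipsed 1.5 → 5.8 kcal/mol.
OH at 300° (staggered): CH3(0°)/OH(300°) gauche 0.7; SH(120°)/I(180°) gauche 1.1 → 1.8 kcal/mol.
Max at 0° (6.2 kcal/mol), min at 300° (1.8 kcal/mol); barrier = 4.4 kcal/mol.

4.4 kcal/mol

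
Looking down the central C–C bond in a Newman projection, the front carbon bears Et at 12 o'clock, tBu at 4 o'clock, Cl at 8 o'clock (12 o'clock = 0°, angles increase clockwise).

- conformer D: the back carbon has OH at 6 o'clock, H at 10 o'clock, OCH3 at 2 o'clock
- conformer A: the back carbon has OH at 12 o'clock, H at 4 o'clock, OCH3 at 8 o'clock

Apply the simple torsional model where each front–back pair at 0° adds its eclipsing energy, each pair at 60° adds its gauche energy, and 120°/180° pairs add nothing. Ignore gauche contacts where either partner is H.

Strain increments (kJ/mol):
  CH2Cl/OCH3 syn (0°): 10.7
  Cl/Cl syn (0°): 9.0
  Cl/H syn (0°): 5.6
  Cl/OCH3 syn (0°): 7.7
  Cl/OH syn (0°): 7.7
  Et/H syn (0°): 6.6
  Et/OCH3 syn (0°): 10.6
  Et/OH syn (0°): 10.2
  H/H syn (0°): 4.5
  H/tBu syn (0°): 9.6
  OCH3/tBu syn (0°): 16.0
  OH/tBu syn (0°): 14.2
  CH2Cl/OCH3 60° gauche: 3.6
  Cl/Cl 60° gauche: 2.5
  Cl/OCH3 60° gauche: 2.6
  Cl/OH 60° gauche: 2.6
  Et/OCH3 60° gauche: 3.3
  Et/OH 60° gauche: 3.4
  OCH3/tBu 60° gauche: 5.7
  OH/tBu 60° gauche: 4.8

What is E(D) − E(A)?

-11.1 kJ/mol

D is staggered. Et at 0° is gauche with OCH3 at 60° (3.3); tBu at 120° is gauche with OH at 180° (4.8); tBu at 120° is gauche with OCH3 at 60° (5.7); Cl at 240° is gauche with OH at 180° (2.6). Total 16.4 kJ/mol.
A is eclipsed. Et at 0° is eclipsed with OH at 0° (10.2); tBu at 120° is eclipsed with H at 120° (9.6); Cl at 240° is eclipsed with OCH3 at 240° (7.7). Total 27.5 kJ/mol.
E(D) − E(A) = 16.4 − 27.5 = -11.1 kJ/mol.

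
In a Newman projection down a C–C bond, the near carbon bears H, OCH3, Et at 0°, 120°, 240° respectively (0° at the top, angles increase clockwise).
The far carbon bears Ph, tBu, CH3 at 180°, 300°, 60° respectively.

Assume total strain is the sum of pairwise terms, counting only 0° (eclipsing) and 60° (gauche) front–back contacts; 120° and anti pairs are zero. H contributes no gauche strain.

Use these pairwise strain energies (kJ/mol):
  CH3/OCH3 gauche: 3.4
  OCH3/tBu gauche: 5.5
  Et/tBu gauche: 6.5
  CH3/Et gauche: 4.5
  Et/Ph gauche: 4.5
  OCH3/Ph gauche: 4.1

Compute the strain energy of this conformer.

18.5 kJ/mol

This conformer (staggered): OCH3(120°)/Ph(180°) gauche 4.1; OCH3(120°)/CH3(60°) gauche 3.4; Et(240°)/Ph(180°) gauche 4.5; Et(240°)/tBu(300°) gauche 6.5 → 18.5 kJ/mol.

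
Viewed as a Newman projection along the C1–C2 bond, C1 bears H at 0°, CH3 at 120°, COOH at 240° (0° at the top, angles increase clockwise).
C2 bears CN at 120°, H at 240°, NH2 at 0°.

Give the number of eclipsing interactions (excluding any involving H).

1

Non-H eclipsing pairs: CH3(120°)/CN(120°) — 1 interaction.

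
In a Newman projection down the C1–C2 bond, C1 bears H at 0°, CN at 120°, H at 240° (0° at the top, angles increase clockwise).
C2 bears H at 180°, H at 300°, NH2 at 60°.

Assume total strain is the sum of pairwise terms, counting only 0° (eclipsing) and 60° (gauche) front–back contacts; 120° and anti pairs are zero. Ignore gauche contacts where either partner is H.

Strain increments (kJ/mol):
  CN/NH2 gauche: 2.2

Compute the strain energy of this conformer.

This conformer is staggered. CN at 120° is gauche with NH2 at 60° (2.2). Total 2.2 kJ/mol.

2.2 kJ/mol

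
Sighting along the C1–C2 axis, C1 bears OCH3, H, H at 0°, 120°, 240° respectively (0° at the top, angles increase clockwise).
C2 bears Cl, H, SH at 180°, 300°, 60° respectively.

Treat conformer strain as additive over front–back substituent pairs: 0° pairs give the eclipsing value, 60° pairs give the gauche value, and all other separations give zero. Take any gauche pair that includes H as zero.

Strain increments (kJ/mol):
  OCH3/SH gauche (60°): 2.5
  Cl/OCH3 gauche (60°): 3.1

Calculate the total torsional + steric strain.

2.5 kJ/mol

This conformer (staggered): OCH3–SH gauche; 2.5 = 2.5 kJ/mol.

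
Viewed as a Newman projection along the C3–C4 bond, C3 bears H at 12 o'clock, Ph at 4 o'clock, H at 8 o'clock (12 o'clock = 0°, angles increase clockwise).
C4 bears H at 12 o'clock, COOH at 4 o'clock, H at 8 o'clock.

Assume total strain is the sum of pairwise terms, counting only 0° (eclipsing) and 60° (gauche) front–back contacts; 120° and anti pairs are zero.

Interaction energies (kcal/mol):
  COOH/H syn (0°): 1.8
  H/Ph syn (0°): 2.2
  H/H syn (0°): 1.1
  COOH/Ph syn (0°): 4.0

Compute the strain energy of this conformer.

6.2 kcal/mol

This conformer is eclipsed. H at 0° is eclipsed with H at 0° (1.1); Ph at 120° is eclipsed with COOH at 120° (4.0); H at 240° is eclipsed with H at 240° (1.1). Total 6.2 kcal/mol.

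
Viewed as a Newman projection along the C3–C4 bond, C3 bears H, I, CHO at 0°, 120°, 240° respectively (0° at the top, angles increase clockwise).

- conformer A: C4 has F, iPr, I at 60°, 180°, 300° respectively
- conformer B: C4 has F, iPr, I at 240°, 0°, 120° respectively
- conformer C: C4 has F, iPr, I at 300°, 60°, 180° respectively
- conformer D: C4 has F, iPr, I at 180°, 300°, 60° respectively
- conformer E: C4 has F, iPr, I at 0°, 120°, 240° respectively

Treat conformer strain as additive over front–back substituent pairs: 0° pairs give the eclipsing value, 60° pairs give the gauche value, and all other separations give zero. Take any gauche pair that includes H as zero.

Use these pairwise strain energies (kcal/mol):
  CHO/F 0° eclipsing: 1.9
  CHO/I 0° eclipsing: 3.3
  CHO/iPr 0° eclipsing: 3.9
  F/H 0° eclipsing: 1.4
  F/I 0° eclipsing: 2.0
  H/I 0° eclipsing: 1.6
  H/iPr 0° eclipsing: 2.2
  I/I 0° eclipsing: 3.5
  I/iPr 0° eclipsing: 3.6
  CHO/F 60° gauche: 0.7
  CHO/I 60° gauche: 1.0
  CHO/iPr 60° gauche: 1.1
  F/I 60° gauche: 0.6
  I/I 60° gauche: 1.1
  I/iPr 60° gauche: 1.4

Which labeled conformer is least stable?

A is staggered. I at 120° is gauche with F at 60° (0.6); I at 120° is gauche with iPr at 180° (1.4); CHO at 240° is gauche with iPr at 180° (1.1); CHO at 240° is gauche with I at 300° (1.0). Total 4.1 kcal/mol.
B is eclipsed. H at 0° is eclipsed with iPr at 0° (2.2); I at 120° is eclipsed with I at 120° (3.5); CHO at 240° is eclipsed with F at 240° (1.9). Total 7.6 kcal/mol.
C is staggered. I at 120° is gauche with iPr at 60° (1.4); I at 120° is gauche with I at 180° (1.1); CHO at 240° is gauche with F at 300° (0.7); CHO at 240° is gauche with I at 180° (1.0). Total 4.2 kcal/mol.
D is staggered. I at 120° is gauche with F at 180° (0.6); I at 120° is gauche with I at 60° (1.1); CHO at 240° is gauche with F at 180° (0.7); CHO at 240° is gauche with iPr at 300° (1.1). Total 3.5 kcal/mol.
E is eclipsed. H at 0° is eclipsed with F at 0° (1.4); I at 120° is eclipsed with iPr at 120° (3.6); CHO at 240° is eclipsed with I at 240° (3.3). Total 8.3 kcal/mol.
E has the highest total (8.3 kcal/mol).

E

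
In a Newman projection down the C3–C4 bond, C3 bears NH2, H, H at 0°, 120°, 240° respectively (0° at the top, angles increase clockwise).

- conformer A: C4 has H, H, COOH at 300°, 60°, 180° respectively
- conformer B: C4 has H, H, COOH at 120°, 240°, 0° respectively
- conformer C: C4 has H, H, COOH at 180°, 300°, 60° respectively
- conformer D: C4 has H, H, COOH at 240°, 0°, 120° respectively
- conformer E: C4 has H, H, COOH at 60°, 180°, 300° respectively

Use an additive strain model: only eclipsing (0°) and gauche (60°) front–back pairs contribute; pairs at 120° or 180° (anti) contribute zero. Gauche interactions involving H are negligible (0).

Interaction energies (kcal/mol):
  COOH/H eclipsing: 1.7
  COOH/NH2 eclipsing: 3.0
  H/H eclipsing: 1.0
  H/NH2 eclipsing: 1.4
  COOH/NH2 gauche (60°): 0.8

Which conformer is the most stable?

A (staggered): no non-H gauche contacts → 0.0 kcal/mol.
B (eclipsed): NH2(0°)/COOH(0°) eclipsed 3.0; H(120°)/H(120°) eclipsed 1.0; H(240°)/H(240°) eclipsed 1.0 → 5.0 kcal/mol.
C (staggered): NH2(0°)/COOH(60°) gauche 0.8 → 0.8 kcal/mol.
D (eclipsed): NH2(0°)/H(0°) eclipsed 1.4; H(120°)/COOH(120°) eclipsed 1.7; H(240°)/H(240°) eclipsed 1.0 → 4.1 kcal/mol.
E (staggered): NH2(0°)/COOH(300°) gauche 0.8 → 0.8 kcal/mol.
A has the lowest total (0.0 kcal/mol).

A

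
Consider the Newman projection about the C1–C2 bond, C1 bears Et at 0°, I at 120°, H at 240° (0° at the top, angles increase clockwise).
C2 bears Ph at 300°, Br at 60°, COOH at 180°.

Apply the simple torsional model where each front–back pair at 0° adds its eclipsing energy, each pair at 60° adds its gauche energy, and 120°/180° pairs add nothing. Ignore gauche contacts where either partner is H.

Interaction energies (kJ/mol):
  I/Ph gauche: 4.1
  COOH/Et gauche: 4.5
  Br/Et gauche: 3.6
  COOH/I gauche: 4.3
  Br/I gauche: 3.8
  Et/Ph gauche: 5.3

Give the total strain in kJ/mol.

This conformer is staggered. Et at 0° is gauche with Ph at 300° (5.3); Et at 0° is gauche with Br at 60° (3.6); I at 120° is gauche with Br at 60° (3.8); I at 120° is gauche with COOH at 180° (4.3). Total 17.0 kJ/mol.

17.0 kJ/mol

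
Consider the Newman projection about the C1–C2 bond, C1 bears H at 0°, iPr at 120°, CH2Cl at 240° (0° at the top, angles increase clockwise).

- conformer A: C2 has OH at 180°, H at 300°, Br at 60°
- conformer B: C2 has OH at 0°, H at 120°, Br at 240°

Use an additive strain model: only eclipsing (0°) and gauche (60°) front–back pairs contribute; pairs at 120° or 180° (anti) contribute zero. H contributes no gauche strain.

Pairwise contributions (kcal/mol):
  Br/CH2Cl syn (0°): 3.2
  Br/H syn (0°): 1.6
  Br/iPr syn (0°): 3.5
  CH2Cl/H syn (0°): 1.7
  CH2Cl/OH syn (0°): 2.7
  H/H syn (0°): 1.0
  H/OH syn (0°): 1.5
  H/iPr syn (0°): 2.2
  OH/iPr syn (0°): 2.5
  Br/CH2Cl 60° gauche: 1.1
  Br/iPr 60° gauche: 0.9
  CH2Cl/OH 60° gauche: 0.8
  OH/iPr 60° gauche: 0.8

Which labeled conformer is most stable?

A (staggered): iPr–OH gauche, iPr–Br gauche, CH2Cl–OH gauche; 0.8 + 0.9 + 0.8 = 2.5 kcal/mol.
B (eclipsed): H–OH eclipsed, iPr–H eclipsed, CH2Cl–Br eclipsed; 1.5 + 2.2 + 3.2 = 6.9 kcal/mol.
A has the lowest total (2.5 kcal/mol).

A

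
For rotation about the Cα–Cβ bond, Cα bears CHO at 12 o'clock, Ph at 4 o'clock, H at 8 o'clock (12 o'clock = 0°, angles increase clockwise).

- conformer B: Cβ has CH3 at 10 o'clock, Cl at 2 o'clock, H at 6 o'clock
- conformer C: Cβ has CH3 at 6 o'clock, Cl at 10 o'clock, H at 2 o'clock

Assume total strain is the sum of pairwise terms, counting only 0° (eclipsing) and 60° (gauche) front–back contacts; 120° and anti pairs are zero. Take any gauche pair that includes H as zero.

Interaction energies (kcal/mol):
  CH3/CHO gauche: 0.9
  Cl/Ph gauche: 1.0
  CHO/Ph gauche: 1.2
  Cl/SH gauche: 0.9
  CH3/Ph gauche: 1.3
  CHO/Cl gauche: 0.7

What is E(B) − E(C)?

B (staggered): CHO(0°)/CH3(300°) gauche 0.9; CHO(0°)/Cl(60°) gauche 0.7; Ph(120°)/Cl(60°) gauche 1.0 → 2.6 kcal/mol.
C (staggered): CHO(0°)/Cl(300°) gauche 0.7; Ph(120°)/CH3(180°) gauche 1.3 → 2.0 kcal/mol.
E(B) − E(C) = 2.6 − 2.0 = +0.6 kcal/mol.

+0.6 kcal/mol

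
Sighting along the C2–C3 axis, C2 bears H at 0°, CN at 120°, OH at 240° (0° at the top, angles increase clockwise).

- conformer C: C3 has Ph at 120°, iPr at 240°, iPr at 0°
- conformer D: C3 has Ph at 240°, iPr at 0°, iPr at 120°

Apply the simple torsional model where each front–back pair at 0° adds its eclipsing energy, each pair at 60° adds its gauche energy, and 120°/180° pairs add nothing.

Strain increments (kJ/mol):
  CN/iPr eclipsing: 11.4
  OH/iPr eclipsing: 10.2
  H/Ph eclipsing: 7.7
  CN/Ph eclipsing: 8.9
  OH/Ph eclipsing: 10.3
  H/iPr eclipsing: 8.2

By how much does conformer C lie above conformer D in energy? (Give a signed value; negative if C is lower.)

-2.6 kJ/mol

C (eclipsed): H(0°)/iPr(0°) eclipsed 8.2; CN(120°)/Ph(120°) eclipsed 8.9; OH(240°)/iPr(240°) eclipsed 10.2 → 27.3 kJ/mol.
D (eclipsed): H(0°)/iPr(0°) eclipsed 8.2; CN(120°)/iPr(120°) eclipsed 11.4; OH(240°)/Ph(240°) eclipsed 10.3 → 29.9 kJ/mol.
E(C) − E(D) = 27.3 − 29.9 = -2.6 kJ/mol.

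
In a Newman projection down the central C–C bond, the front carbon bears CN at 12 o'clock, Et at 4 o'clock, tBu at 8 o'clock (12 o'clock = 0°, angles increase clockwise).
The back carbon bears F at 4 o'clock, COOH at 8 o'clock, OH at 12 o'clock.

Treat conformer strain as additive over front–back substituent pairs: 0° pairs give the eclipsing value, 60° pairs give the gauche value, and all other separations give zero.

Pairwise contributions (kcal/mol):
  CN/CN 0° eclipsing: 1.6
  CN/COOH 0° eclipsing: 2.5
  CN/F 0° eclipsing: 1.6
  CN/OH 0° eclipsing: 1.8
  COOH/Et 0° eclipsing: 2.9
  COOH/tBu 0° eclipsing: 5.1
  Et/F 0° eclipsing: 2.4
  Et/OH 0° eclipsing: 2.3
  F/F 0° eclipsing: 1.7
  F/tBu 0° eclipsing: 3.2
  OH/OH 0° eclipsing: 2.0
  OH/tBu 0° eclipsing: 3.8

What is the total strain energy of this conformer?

This conformer (eclipsed): CN(0°)/OH(0°) eclipsed 1.8; Et(120°)/F(120°) eclipsed 2.4; tBu(240°)/COOH(240°) eclipsed 5.1 → 9.3 kcal/mol.

9.3 kcal/mol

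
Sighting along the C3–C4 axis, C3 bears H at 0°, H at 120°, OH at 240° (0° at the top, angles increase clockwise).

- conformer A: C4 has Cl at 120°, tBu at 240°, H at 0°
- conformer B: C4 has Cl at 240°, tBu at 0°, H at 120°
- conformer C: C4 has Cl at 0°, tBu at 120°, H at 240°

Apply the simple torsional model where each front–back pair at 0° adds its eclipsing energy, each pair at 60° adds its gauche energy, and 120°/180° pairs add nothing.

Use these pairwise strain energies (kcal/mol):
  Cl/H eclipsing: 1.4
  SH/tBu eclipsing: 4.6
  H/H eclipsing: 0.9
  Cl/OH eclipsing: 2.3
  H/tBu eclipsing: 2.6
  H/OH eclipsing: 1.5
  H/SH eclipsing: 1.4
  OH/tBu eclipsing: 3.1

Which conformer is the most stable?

A (eclipsed): H(0°)/H(0°) eclipsed 0.9; H(120°)/Cl(120°) eclipsed 1.4; OH(240°)/tBu(240°) eclipsed 3.1 → 5.4 kcal/mol.
B (eclipsed): H(0°)/tBu(0°) eclipsed 2.6; H(120°)/H(120°) eclipsed 0.9; OH(240°)/Cl(240°) eclipsed 2.3 → 5.8 kcal/mol.
C (eclipsed): H(0°)/Cl(0°) eclipsed 1.4; H(120°)/tBu(120°) eclipsed 2.6; OH(240°)/H(240°) eclipsed 1.5 → 5.5 kcal/mol.
A has the lowest total (5.4 kcal/mol).

A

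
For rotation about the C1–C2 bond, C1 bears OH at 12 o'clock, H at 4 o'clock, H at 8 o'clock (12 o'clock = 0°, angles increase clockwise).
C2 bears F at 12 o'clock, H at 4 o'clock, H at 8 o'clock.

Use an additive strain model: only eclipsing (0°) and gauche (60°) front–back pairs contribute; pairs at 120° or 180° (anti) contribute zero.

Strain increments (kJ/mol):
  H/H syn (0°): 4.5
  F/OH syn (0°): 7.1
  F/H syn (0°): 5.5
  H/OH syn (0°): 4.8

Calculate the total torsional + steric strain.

16.1 kJ/mol

This conformer (eclipsed): OH(0°)/F(0°) eclipsed 7.1; H(120°)/H(120°) eclipsed 4.5; H(240°)/H(240°) eclipsed 4.5 → 16.1 kJ/mol.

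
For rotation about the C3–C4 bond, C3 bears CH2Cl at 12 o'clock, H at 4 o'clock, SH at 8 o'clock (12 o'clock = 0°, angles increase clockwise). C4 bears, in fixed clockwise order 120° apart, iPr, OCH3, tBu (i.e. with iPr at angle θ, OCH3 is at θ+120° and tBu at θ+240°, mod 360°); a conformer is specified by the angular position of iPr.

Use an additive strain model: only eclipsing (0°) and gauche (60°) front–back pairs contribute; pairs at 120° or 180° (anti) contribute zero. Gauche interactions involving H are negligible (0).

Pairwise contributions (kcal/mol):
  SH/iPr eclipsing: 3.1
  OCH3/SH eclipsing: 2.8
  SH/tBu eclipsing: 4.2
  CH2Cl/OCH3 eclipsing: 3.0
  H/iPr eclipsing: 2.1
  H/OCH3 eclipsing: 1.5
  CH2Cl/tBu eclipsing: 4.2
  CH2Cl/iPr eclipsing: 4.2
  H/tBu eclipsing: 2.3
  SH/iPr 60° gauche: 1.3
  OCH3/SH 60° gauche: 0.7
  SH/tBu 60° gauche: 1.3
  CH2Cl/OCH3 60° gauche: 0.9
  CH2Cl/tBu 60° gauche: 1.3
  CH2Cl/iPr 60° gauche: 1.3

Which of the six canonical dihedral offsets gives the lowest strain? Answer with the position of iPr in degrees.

180°

iPr at 0° (eclipsed): CH2Cl(0°)/iPr(0°) eclipsed 4.2; H(120°)/OCH3(120°) eclipsed 1.5; SH(240°)/tBu(240°) eclipsed 4.2 → 9.9 kcal/mol.
iPr at 60° (staggered): CH2Cl(0°)/iPr(60°) gauche 1.3; CH2Cl(0°)/tBu(300°) gauche 1.3; SH(240°)/OCH3(180°) gauche 0.7; SH(240°)/tBu(300°) gauche 1.3 → 4.6 kcal/mol.
iPr at 120° (eclipsed): CH2Cl(0°)/tBu(0°) eclipsed 4.2; H(120°)/iPr(120°) eclipsed 2.1; SH(240°)/OCH3(240°) eclipsed 2.8 → 9.1 kcal/mol.
iPr at 180° (staggered): CH2Cl(0°)/OCH3(300°) gauche 0.9; CH2Cl(0°)/tBu(60°) gauche 1.3; SH(240°)/iPr(180°) gauche 1.3; SH(240°)/OCH3(300°) gauche 0.7 → 4.2 kcal/mol.
iPr at 240° (eclipsed): CH2Cl(0°)/OCH3(0°) eclipsed 3.0; H(120°)/tBu(120°) eclipsed 2.3; SH(240°)/iPr(240°) eclipsed 3.1 → 8.4 kcal/mol.
iPr at 300° (staggered): CH2Cl(0°)/iPr(300°) gauche 1.3; CH2Cl(0°)/OCH3(60°) gauche 0.9; SH(240°)/iPr(300°) gauche 1.3; SH(240°)/tBu(180°) gauche 1.3 → 4.8 kcal/mol.
The minimum (4.2 kcal/mol) occurs with iPr at 180°.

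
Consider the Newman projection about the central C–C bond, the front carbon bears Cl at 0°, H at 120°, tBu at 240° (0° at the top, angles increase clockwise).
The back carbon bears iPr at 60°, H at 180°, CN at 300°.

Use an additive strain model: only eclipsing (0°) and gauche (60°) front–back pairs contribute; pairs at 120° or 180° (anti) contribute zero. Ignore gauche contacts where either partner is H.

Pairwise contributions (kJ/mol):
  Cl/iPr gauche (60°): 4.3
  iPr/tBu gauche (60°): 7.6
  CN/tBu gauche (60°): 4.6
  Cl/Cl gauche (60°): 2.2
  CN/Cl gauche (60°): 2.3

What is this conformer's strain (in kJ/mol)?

11.2 kJ/mol

This conformer (staggered): Cl(0°)/iPr(60°) gauche 4.3; Cl(0°)/CN(300°) gauche 2.3; tBu(240°)/CN(300°) gauche 4.6 → 11.2 kJ/mol.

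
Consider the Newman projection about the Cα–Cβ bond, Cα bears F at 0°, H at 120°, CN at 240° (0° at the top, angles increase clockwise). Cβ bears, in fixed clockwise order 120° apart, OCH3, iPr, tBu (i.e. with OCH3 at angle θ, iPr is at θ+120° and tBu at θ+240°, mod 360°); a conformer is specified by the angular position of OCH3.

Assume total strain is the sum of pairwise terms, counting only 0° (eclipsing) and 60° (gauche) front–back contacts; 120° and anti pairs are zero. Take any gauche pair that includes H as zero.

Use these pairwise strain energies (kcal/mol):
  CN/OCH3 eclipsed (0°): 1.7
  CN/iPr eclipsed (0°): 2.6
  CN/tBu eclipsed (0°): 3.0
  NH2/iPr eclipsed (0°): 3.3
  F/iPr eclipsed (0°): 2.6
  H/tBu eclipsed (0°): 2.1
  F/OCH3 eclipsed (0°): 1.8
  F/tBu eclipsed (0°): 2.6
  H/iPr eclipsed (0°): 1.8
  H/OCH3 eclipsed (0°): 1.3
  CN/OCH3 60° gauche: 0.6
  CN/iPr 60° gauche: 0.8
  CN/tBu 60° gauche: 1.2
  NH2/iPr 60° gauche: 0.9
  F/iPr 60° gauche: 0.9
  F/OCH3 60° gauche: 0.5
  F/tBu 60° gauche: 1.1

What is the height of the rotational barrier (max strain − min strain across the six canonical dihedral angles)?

3.4 kcal/mol

OCH3 at 0° (eclipsed): F–OCH3 eclipsed, H–iPr eclipsed, CN–tBu eclipsed; 1.8 + 1.8 + 3.0 = 6.6 kcal/mol.
OCH3 at 60° (staggered): F–OCH3 gauche, F–tBu gauche, CN–iPr gauche, CN–tBu gauche; 0.5 + 1.1 + 0.8 + 1.2 = 3.6 kcal/mol.
OCH3 at 120° (eclipsed): F–tBu eclipsed, H–OCH3 eclipsed, CN–iPr eclipsed; 2.6 + 1.3 + 2.6 = 6.5 kcal/mol.
OCH3 at 180° (staggered): F–iPr gauche, F–tBu gauche, CN–OCH3 gauche, CN–iPr gauche; 0.9 + 1.1 + 0.6 + 0.8 = 3.4 kcal/mol.
OCH3 at 240° (eclipsed): F–iPr eclipsed, H–tBu eclipsed, CN–OCH3 eclipsed; 2.6 + 2.1 + 1.7 = 6.4 kcal/mol.
OCH3 at 300° (staggered): F–OCH3 gauche, F–iPr gauche, CN–OCH3 gauche, CN–tBu gauche; 0.5 + 0.9 + 0.6 + 1.2 = 3.2 kcal/mol.
Max at 0° (6.6 kcal/mol), min at 300° (3.2 kcal/mol); barrier = 3.4 kcal/mol.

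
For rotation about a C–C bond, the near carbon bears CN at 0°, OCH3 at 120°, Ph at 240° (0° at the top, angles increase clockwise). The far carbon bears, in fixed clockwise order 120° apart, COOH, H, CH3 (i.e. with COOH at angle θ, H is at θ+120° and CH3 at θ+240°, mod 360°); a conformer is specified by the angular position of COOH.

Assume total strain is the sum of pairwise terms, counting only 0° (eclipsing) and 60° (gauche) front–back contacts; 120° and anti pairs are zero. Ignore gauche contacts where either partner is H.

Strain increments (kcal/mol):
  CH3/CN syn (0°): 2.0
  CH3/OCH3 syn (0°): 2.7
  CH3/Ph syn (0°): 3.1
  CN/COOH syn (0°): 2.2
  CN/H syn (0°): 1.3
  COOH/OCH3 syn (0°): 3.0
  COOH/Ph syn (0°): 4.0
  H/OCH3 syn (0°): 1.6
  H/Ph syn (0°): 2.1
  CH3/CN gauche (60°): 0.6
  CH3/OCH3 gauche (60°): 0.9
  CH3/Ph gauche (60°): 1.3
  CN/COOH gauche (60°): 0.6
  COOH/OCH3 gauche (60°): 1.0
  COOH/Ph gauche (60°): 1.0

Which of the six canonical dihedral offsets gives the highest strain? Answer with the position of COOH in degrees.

240°

COOH at 0° (eclipsed): CN–COOH eclipsed, OCH3–H eclipsed, Ph–CH3 eclipsed; 2.2 + 1.6 + 3.1 = 6.9 kcal/mol.
COOH at 60° (staggered): CN–COOH gauche, CN–CH3 gauche, OCH3–COOH gauche, Ph–CH3 gauche; 0.6 + 0.6 + 1.0 + 1.3 = 3.5 kcal/mol.
COOH at 120° (eclipsed): CN–CH3 eclipsed, OCH3–COOH eclipsed, Ph–H eclipsed; 2.0 + 3.0 + 2.1 = 7.1 kcal/mol.
COOH at 180° (staggered): CN–CH3 gauche, OCH3–COOH gauche, OCH3–CH3 gauche, Ph–COOH gauche; 0.6 + 1.0 + 0.9 + 1.0 = 3.5 kcal/mol.
COOH at 240° (eclipsed): CN–H eclipsed, OCH3–CH3 eclipsed, Ph–COOH eclipsed; 1.3 + 2.7 + 4.0 = 8.0 kcal/mol.
COOH at 300° (staggered): CN–COOH gauche, OCH3–CH3 gauche, Ph–COOH gauche, Ph–CH3 gauche; 0.6 + 0.9 + 1.0 + 1.3 = 3.8 kcal/mol.
The maximum (8.0 kcal/mol) occurs with COOH at 240°.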